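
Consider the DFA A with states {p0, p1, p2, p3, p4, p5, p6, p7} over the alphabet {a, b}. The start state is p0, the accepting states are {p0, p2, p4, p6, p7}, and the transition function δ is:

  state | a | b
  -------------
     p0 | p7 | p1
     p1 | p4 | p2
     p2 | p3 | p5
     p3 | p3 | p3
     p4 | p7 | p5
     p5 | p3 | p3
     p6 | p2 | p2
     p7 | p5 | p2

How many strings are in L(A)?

7

The useful subgraph on states {p0, p1, p2, p4, p7} is acyclic, so L(A) is finite; the longest accepting path visits 5 useful states, giving maximum string length 4.
Counting accepting paths from p0 by length: 1 of length 0, 1 of length 1, 3 of length 2, 1 of length 3, 1 of length 4. Total 7.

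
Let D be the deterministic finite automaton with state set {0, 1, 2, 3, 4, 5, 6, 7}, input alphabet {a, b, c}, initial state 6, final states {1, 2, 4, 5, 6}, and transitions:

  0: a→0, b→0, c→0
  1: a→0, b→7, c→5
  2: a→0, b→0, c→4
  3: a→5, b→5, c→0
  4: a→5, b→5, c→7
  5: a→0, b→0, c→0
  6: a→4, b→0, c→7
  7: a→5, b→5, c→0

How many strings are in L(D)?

The useful subgraph on states {4, 5, 6, 7} is acyclic, so L(D) is finite; the longest accepting path visits 4 useful states, giving maximum string length 3.
Counting accepting paths from 6 by length: 1 of length 0, 1 of length 1, 4 of length 2, 2 of length 3. Total 8.

8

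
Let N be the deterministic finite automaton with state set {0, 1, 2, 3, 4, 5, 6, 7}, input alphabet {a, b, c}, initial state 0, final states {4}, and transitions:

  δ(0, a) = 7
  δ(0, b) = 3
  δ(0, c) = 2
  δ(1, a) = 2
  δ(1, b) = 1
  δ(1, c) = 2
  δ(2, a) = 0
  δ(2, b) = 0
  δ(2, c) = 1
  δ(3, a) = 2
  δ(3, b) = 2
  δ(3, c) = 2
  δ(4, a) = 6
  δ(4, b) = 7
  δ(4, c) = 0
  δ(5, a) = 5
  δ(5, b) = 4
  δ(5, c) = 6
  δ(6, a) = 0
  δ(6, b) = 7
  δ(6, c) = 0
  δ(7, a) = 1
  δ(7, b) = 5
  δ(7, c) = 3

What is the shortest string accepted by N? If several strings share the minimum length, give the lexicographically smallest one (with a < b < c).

A breadth-first search from 0 reaches an accepting state first via the path 0 → 7 → 5 → 4 on input abb.
No string of length < 3 is accepted (BFS exhausts all shorter strings without reaching an accepting state), and abb is the lexicographically least accepting string of length 3.

abb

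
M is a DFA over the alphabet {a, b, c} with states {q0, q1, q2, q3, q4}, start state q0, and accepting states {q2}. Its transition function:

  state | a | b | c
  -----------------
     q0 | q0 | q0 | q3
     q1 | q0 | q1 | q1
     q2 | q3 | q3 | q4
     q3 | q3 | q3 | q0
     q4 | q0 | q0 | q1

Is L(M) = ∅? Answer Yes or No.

Yes

The states reachable from the start state are {q0, q3}.
None of the accepting states {q2} is reachable, so no string is accepted and L(M) = ∅.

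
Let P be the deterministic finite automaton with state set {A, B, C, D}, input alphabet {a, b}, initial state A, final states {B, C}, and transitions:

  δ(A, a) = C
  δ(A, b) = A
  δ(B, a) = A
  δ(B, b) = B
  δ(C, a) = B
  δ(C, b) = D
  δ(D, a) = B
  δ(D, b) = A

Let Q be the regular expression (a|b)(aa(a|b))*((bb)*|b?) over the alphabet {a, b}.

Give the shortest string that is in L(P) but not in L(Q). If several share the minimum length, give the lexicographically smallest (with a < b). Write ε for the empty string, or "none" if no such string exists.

aa

The string aa is accepted by P but not by Q.
No shorter string lies in the difference, and aa is the lexicographically first length-2 string in L(P) \ L(Q).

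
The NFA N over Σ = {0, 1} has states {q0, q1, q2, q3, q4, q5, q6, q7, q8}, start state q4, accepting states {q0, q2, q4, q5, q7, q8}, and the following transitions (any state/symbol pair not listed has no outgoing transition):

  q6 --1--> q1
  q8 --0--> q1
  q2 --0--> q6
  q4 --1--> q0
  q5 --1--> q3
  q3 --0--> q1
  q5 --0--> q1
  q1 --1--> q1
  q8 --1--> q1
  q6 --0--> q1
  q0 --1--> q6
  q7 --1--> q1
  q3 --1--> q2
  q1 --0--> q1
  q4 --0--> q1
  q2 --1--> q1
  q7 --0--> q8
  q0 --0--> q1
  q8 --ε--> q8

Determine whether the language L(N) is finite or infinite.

finite

The useful states (reachable from q4 and able to reach an accepting state) are {q0, q4}.
Restricted to these states the transition graph has no cycle, so every accepting path has bounded length and L is finite.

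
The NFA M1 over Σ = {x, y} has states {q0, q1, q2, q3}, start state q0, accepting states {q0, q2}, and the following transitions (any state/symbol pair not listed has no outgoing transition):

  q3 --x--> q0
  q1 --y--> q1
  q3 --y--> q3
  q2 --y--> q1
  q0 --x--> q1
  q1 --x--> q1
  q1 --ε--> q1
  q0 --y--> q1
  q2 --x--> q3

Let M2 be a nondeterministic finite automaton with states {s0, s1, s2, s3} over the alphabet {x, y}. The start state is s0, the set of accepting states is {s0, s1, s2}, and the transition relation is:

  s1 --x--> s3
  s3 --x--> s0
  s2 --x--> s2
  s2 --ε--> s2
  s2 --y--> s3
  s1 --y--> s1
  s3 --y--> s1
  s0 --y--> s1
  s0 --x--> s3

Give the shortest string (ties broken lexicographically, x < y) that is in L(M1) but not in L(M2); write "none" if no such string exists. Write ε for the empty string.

Exploring the product automaton M1 × M2 from the start pair (q0, s0), following both machines on each input symbol, reaches 4 state pairs: (q0, s0), (q1, s3), (q1, s1), (q1, s0).
M1 accepts in {q0, q2} and M2 accepts in {s0, s1, s2}. The reachable pairs whose M1-component is accepting are (q0, s0); in each of them the M2-component is accepting too, so the product for L(M1) \ L(M2) (M1-component accepting, M2-component rejecting) has no reachable accepting pair and the difference is empty.
So every string accepted by M1 is also accepted by M2: L(M1) \ L(M2) = ∅ and there is no such string.

none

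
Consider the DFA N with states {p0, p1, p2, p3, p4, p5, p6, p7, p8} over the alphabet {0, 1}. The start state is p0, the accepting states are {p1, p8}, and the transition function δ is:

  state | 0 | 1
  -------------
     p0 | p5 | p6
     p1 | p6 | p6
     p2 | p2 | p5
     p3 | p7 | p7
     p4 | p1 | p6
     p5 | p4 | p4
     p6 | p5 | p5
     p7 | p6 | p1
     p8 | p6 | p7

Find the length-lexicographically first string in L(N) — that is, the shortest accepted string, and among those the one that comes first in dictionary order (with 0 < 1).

A breadth-first search from p0 reaches an accepting state first via the path p0 → p5 → p4 → p1 on input 000.
No string of length < 3 is accepted (BFS exhausts all shorter strings without reaching an accepting state), and 000 is the lexicographically least accepting string of length 3.

000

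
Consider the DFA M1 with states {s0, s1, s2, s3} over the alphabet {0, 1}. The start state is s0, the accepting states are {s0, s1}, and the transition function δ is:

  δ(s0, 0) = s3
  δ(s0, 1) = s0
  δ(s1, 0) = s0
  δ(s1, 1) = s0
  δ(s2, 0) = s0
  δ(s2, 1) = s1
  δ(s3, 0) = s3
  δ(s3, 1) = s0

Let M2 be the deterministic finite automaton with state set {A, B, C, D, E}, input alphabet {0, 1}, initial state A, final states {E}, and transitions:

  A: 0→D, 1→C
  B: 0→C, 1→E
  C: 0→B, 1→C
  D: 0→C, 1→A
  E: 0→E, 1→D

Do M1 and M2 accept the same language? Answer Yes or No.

No

The empty string ε is accepted by M1 but rejected by M2.
So L(M1) ≠ L(M2).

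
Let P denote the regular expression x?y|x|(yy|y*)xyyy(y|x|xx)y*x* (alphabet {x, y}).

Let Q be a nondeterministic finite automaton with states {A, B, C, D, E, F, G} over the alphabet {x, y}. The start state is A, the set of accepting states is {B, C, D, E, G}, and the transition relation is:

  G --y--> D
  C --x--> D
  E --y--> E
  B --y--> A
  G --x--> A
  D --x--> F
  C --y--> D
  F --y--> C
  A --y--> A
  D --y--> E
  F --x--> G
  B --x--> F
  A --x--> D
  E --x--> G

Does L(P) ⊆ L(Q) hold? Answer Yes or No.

The string y is in L(P) but not in L(Q).
So L(P) ⊄ L(Q).

No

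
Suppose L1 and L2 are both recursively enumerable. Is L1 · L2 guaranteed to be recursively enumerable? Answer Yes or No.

Yes

Dovetail over all split points of the input and all step bounds t = 1, 2, …, simulating the recogniser for L₁ on the prefix and the recogniser for L₂ on the suffix for t steps; accept if for some split both accept.
So the recursively enumerable languages are closed under concatenation.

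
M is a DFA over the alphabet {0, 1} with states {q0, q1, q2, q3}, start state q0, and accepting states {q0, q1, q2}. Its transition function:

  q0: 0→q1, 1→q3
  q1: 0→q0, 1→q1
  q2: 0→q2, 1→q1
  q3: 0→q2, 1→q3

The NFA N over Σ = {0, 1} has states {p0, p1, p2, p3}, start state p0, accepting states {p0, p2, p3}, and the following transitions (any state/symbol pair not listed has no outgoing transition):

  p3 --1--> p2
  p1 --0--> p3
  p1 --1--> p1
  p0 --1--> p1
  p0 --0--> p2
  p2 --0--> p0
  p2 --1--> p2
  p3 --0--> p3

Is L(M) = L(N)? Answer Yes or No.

Exploring the product automaton M × N from the start pair (q0, p0), following both machines on each input symbol, reaches 4 state pairs: (q0, p0), (q1, p2), (q3, p1), (q2, p3).
M accepts in {q0, q1, q2} and N accepts in {p0, p2, p3}. In every reachable pair the two components are either both accepting — (q0, p0), (q1, p2), (q2, p3) — or both non-accepting, so no string is accepted by exactly one of the machines: L(M) \ L(N) and L(N) \ L(M) are both empty.
Hence every string is accepted by M iff it is accepted by N, and the two languages coincide.

Yes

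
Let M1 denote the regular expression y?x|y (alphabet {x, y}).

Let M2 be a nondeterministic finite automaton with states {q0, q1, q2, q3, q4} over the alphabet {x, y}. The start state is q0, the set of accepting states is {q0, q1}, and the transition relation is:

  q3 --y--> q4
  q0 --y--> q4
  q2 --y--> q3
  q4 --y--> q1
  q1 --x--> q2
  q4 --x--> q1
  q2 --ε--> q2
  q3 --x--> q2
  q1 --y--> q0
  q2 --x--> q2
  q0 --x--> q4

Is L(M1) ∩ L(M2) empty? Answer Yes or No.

No

The string yx is accepted by both M1 and M2.
Hence L(M1) ∩ L(M2) ≠ ∅.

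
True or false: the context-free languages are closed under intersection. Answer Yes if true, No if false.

{aⁿbⁿcᵐ : m,n≥0} and {aᵐbⁿcⁿ : m,n≥0} are both context-free, but their intersection {aⁿbⁿcⁿ : n≥0} is not (pumping lemma).

No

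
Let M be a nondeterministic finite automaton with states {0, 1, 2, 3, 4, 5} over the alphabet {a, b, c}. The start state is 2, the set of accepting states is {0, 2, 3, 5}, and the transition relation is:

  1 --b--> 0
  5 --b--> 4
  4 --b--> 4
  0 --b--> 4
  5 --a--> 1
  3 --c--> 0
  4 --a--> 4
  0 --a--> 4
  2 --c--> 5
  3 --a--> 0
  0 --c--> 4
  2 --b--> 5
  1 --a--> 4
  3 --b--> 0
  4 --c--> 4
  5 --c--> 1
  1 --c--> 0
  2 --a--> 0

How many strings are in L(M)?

The useful subgraph on states {0, 1, 2, 5} is acyclic, so L(M) is finite; the longest accepting path visits 4 useful states, giving maximum string length 3.
Counting accepting paths from 2 by length: 1 of length 0, 3 of length 1, 8 of length 3. Total 12.

12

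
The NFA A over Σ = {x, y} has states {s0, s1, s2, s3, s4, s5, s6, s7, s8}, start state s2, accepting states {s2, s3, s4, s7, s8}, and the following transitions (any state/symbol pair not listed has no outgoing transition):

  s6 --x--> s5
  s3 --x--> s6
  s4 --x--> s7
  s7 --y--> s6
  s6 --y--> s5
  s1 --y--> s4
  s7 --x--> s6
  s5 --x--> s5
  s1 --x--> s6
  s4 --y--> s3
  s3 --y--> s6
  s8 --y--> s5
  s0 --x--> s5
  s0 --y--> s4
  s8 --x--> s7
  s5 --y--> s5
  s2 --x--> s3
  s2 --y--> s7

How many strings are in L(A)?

3

The useful subgraph on states {s2, s3, s7} is acyclic, so L(A) is finite; the longest accepting path visits 2 useful states, giving maximum string length 1.
Counting accepting paths from s2 by length: 1 of length 0, 2 of length 1. Total 3.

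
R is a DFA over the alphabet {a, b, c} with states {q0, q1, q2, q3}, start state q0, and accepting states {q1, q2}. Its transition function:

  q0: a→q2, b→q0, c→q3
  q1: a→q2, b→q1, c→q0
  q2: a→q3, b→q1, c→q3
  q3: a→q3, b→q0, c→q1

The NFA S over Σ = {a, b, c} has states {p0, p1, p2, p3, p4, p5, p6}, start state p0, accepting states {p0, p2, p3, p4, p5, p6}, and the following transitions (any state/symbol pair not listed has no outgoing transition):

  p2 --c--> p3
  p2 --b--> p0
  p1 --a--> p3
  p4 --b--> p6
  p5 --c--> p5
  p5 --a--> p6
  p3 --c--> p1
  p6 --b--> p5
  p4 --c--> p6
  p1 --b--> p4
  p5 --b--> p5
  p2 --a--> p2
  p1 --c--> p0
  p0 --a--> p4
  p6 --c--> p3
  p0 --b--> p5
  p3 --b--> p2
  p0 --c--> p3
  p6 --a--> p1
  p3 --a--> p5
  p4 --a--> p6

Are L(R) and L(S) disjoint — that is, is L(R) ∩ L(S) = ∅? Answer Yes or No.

The string a is accepted by both R and S.
Hence L(R) ∩ L(S) ≠ ∅.

No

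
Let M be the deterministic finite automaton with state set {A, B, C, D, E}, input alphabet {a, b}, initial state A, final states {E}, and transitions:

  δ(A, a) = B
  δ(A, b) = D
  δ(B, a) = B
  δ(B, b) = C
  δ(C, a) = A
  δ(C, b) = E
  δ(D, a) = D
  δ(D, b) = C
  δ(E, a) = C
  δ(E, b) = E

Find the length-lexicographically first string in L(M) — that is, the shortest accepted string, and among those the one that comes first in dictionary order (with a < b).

A breadth-first search from A reaches an accepting state first via the path A → B → C → E on input abb.
No string of length < 3 is accepted (BFS exhausts all shorter strings without reaching an accepting state), and abb is the lexicographically least accepting string of length 3.

abb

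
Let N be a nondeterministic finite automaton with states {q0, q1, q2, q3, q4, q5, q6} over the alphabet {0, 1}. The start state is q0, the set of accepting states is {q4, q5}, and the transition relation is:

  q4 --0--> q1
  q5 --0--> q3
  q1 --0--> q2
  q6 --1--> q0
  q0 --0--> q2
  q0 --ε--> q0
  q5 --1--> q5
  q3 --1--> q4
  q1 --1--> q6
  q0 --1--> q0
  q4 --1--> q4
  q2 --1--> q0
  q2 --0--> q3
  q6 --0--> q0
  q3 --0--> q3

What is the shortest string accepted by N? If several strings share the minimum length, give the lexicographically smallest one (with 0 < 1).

A breadth-first search from q0 reaches an accepting state first via the path q0 → q2 → q3 → q4 on input 001.
No string of length < 3 is accepted (BFS exhausts all shorter strings without reaching an accepting state), and 001 is the lexicographically least accepting string of length 3.

001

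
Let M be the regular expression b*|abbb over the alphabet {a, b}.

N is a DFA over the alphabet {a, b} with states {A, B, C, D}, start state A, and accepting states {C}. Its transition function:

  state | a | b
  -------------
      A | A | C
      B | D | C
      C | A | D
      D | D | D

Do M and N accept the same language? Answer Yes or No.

No

The empty string ε is accepted by M but rejected by N.
So L(M) ≠ L(N).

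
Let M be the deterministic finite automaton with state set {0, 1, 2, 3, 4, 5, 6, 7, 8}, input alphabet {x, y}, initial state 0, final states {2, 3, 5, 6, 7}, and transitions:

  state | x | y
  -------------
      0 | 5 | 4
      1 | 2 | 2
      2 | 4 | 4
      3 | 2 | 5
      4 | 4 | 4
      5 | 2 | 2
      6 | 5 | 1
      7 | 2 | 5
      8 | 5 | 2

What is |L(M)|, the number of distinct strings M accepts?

The useful subgraph on states {0, 2, 5} is acyclic, so L(M) is finite; the longest accepting path visits 3 useful states, giving maximum string length 2.
Counting accepting paths from 0 by length: 1 of length 1, 2 of length 2. Total 3.

3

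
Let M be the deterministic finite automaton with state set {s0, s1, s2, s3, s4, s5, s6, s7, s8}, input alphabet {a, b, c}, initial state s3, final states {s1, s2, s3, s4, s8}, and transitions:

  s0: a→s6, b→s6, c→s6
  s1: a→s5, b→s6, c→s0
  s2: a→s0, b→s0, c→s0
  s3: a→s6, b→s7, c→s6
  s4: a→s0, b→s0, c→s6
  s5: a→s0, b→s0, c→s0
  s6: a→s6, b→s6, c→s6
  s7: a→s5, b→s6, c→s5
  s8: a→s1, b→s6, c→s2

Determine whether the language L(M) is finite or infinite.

finite

The useful states (reachable from s3 and able to reach an accepting state) are {s3}.
Restricted to these states the transition graph has no cycle, so every accepting path has bounded length and L is finite.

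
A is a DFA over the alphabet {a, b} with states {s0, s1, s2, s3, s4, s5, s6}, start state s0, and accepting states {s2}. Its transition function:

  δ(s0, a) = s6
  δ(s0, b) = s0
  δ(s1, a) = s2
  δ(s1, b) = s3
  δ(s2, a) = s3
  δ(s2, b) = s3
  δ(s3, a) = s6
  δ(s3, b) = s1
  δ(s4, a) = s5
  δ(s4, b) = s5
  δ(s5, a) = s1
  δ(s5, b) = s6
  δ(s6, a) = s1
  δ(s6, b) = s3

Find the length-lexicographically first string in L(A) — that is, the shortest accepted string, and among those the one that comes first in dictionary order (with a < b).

aaa

A breadth-first search from s0 reaches an accepting state first via the path s0 → s6 → s1 → s2 on input aaa.
No string of length < 3 is accepted (BFS exhausts all shorter strings without reaching an accepting state), and aaa is the lexicographically least accepting string of length 3.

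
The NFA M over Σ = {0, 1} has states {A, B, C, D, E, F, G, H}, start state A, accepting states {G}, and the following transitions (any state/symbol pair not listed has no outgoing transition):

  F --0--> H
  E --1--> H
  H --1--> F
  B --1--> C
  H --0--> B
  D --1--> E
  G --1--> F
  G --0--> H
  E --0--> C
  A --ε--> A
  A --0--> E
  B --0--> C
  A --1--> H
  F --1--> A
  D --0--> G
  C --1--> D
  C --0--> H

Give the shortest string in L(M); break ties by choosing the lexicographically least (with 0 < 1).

A breadth-first search from A reaches an accepting state first via the path A → E → C → D → G on input 0010.
No string of length < 4 is accepted (BFS exhausts all shorter strings without reaching an accepting state), and 0010 is the lexicographically least accepting string of length 4.

0010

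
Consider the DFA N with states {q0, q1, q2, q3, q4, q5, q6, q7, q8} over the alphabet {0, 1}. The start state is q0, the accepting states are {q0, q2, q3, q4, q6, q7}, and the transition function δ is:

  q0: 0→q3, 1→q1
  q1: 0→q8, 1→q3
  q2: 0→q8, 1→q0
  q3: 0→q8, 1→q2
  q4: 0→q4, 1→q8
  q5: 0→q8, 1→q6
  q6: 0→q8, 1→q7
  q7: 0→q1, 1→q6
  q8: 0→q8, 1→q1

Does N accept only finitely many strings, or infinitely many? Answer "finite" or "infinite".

State q8 is reachable from the start and can reach an accepting state, and it lies on the cycle q8 → q8.
Traversing that cycle any number of times yields accepted strings of unbounded length, so the language is infinite.

infinite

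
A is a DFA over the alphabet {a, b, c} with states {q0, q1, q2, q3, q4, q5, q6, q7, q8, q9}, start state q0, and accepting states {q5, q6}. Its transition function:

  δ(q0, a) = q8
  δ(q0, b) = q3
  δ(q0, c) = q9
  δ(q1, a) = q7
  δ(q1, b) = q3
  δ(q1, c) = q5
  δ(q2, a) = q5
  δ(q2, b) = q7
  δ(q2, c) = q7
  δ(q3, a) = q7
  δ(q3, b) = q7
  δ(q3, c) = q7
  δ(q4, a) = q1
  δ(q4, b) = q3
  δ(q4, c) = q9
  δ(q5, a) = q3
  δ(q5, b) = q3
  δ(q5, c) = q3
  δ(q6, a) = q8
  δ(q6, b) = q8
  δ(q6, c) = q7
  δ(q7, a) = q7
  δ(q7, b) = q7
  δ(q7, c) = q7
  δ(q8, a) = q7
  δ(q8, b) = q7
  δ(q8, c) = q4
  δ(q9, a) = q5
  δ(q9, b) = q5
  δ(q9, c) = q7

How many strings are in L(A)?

The useful subgraph on states {q0, q1, q4, q5, q8, q9} is acyclic, so L(A) is finite; the longest accepting path visits 5 useful states, giving maximum string length 4.
Counting accepting paths from q0 by length: 2 of length 2, 3 of length 4. Total 5.

5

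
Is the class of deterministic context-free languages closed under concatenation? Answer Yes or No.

No

Take L₁ = {ε, c} (finite, hence regular and DCFL) and L₂ = {c aⁿbⁿ : n≥0} ∪ {cc aⁿb²ⁿ : n≥0} (a DCFL: the number of leading c's tells the DPDA whether to pop one stack symbol per b or per two b's). Then L₁L₂ ∩ cca⁺b* = {cc aⁿbⁿ : n≥1} ∪ {cc aⁿb²ⁿ : n≥1}. If L₁L₂ were a DCFL, so would be this intersection with a regular set, and a DPDA for it started from its configuration after reading cc would accept {aⁿbⁿ : n≥1} ∪ {aⁿb²ⁿ : n≥1}, which no deterministic PDA accepts (a DPDA for it would have a single run on aⁿb²ⁿ, accepting after the prefix aⁿbⁿ and accepting again after n more b's; an ordinary PDA that simulates it on a's and b's and, at any moment when it is accepting, may switch to reading only a fresh letter d while feeding each d to the simulation as a b, would accept aⁱbʲdᵏ (k≥1) exactly when both aⁱbʲ and aⁱbʲ⁺ᵏ are in the language, i.e. its language intersected with the regular set a*b*d⁺ would be exactly {aⁿbⁿdⁿ : n≥1} — impossible, since context-free languages are closed under intersection with regular sets and {aⁿbⁿdⁿ} is not context-free). Hence L₁L₂ is not a DCFL.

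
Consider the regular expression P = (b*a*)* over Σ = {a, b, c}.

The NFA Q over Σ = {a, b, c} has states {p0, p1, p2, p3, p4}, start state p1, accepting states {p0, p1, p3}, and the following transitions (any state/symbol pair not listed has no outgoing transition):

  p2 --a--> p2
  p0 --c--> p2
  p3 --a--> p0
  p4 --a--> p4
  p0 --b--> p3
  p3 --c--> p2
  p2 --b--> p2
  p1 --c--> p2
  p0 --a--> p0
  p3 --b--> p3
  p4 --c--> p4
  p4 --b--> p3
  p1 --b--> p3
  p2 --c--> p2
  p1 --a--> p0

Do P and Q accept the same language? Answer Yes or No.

Yes

Converting the expression P to a DFA (subset construction, then merging equivalent states) gives the minimal DFA with states {r0, r1}, start state r0, accepting states {r0} and transitions r0: a→r0, b→r0, c→r1; r1: a→r1, b→r1, c→r1.
Exploring the product automaton P × Q from the start pair (r0, p1), following both machines on each input symbol, reaches 4 state pairs: (r0, p1), (r0, p0), (r0, p3), (r1, p2).
P accepts in {r0} and Q accepts in {p0, p1, p3}. In every reachable pair the two components are either both accepting — (r0, p1), (r0, p0), (r0, p3) — or both non-accepting, so no string is accepted by exactly one of the machines: L(P) \ L(Q) and L(Q) \ L(P) are both empty.
Hence every string is accepted by P iff it is accepted by Q, and the two languages coincide.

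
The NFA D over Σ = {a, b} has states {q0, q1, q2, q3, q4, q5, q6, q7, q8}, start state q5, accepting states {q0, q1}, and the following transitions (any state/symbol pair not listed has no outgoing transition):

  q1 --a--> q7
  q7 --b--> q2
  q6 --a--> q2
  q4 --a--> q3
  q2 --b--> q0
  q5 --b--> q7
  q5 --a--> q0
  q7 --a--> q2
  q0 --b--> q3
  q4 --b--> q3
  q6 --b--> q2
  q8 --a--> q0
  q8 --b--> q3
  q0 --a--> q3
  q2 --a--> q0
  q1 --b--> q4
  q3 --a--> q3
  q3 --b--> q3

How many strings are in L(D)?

5

The useful subgraph on states {q0, q2, q5, q7} is acyclic, so L(D) is finite; the longest accepting path visits 4 useful states, giving maximum string length 3.
Counting accepting paths from q5 by length: 1 of length 1, 4 of length 3. Total 5.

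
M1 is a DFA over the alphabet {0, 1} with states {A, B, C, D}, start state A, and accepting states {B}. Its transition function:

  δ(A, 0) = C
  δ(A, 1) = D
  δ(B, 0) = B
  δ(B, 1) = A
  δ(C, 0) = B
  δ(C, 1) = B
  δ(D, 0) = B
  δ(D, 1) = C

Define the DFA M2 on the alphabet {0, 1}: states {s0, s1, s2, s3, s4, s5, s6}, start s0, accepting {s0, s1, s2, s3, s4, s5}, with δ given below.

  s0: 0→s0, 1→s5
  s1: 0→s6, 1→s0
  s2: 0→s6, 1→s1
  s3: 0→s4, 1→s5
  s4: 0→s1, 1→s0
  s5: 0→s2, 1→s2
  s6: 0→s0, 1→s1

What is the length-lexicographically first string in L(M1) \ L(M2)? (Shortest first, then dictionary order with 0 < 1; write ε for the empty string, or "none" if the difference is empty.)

100

The string 100 is accepted by M1 but not by M2.
No shorter string lies in the difference, and 100 is the lexicographically first length-3 string in L(M1) \ L(M2).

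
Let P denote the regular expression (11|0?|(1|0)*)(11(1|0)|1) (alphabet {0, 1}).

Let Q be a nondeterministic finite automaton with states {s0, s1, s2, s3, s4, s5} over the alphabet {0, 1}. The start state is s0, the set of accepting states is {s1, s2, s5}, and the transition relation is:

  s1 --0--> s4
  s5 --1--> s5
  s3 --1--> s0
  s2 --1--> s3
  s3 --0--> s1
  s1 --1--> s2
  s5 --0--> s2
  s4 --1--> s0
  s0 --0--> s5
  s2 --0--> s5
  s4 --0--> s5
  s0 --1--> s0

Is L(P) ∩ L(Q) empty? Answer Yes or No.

No

The string 01 is accepted by both P and Q.
Hence L(P) ∩ L(Q) ≠ ∅.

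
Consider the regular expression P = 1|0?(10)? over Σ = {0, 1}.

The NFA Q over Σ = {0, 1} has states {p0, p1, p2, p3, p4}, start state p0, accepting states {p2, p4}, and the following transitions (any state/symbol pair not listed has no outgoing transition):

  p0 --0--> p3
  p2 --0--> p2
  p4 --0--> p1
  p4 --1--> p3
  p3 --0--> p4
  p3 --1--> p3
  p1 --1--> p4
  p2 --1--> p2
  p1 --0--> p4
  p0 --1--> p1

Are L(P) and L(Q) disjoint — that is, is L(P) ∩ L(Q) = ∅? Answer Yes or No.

The string 10 is accepted by both P and Q.
Hence L(P) ∩ L(Q) ≠ ∅.

No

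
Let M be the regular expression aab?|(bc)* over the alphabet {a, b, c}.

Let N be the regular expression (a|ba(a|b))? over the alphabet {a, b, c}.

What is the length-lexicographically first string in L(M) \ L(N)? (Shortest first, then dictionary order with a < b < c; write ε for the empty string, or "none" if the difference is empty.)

The string aa is accepted by M but not by N.
No shorter string lies in the difference, and aa is the lexicographically first length-2 string in L(M) \ L(N).

aa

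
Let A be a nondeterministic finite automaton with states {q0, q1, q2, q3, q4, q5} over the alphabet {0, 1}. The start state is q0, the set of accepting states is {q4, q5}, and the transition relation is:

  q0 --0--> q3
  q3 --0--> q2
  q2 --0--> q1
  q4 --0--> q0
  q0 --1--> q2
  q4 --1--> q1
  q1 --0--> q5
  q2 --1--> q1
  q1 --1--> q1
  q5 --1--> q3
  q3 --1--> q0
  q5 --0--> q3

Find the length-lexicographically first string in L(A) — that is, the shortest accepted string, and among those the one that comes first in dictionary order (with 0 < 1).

A breadth-first search from q0 reaches an accepting state first via the path q0 → q2 → q1 → q5 on input 100.
No string of length < 3 is accepted (BFS exhausts all shorter strings without reaching an accepting state), and 100 is the lexicographically least accepting string of length 3.

100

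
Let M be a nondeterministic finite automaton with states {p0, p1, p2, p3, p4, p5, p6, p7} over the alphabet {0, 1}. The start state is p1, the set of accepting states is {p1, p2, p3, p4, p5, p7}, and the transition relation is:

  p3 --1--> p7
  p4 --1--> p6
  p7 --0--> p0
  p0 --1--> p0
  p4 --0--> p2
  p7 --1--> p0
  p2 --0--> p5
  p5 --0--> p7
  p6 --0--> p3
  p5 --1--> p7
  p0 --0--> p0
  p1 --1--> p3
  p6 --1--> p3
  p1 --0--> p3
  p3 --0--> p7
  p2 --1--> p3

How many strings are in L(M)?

7

The useful subgraph on states {p1, p3, p7} is acyclic, so L(M) is finite; the longest accepting path visits 3 useful states, giving maximum string length 2.
Counting accepting paths from p1 by length: 1 of length 0, 2 of length 1, 4 of length 2. Total 7.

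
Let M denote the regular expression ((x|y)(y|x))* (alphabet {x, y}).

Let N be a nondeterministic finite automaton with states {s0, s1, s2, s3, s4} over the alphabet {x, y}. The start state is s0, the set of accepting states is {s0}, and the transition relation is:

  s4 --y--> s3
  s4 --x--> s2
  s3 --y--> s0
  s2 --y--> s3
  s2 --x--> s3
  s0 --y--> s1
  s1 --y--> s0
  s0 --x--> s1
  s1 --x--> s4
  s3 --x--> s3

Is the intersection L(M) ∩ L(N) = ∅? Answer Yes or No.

The empty string ε is accepted by both M and N.
Hence L(M) ∩ L(N) ≠ ∅.

No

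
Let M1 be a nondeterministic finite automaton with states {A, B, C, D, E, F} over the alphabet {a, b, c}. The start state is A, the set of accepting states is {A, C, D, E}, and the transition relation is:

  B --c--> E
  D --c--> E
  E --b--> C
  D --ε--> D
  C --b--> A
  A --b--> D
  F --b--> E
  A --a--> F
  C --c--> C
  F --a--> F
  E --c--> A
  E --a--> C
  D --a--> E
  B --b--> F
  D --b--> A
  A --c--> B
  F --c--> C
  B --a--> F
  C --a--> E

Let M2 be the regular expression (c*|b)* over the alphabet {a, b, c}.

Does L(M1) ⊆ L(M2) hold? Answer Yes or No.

The string ab is in L(M1) but not in L(M2).
So L(M1) ⊄ L(M2).

No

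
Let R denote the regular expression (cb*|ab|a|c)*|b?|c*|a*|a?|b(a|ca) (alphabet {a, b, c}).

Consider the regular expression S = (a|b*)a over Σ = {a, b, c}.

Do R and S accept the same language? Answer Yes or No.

No

The empty string ε is accepted by R but rejected by S.
So L(R) ≠ L(S).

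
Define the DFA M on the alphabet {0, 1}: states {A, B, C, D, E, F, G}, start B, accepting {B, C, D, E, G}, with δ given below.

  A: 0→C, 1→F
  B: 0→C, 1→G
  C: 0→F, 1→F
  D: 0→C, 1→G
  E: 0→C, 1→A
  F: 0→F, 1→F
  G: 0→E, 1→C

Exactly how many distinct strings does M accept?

7

The useful subgraph on states {A, B, C, E, G} is acyclic, so L(M) is finite; the longest accepting path visits 5 useful states, giving maximum string length 4.
Counting accepting paths from B by length: 1 of length 0, 2 of length 1, 2 of length 2, 1 of length 3, 1 of length 4. Total 7.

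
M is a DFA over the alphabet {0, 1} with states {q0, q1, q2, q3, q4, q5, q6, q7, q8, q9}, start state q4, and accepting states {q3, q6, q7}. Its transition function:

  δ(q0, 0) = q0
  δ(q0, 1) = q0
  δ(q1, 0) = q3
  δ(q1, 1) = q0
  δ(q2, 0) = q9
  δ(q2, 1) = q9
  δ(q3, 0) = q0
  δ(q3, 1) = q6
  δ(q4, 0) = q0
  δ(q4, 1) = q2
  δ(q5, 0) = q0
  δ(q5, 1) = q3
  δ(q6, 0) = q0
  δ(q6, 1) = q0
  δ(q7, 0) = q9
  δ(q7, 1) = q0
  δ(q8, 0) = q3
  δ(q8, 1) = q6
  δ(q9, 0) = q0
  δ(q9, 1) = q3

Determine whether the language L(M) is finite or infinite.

finite

The useful states (reachable from q4 and able to reach an accepting state) are {q2, q3, q4, q6, q9}.
Restricted to these states the transition graph has no cycle, so every accepting path has bounded length and L is finite.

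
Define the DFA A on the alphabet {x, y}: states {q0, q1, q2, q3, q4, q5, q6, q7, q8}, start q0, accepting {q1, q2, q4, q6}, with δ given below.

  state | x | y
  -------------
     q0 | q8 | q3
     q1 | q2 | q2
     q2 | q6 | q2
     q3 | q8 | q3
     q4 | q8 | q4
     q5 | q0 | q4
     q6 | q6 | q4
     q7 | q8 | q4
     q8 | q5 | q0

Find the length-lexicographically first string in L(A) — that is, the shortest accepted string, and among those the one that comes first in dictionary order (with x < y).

A breadth-first search from q0 reaches an accepting state first via the path q0 → q8 → q5 → q4 on input xxy.
No string of length < 3 is accepted (BFS exhausts all shorter strings without reaching an accepting state), and xxy is the lexicographically least accepting string of length 3.

xxy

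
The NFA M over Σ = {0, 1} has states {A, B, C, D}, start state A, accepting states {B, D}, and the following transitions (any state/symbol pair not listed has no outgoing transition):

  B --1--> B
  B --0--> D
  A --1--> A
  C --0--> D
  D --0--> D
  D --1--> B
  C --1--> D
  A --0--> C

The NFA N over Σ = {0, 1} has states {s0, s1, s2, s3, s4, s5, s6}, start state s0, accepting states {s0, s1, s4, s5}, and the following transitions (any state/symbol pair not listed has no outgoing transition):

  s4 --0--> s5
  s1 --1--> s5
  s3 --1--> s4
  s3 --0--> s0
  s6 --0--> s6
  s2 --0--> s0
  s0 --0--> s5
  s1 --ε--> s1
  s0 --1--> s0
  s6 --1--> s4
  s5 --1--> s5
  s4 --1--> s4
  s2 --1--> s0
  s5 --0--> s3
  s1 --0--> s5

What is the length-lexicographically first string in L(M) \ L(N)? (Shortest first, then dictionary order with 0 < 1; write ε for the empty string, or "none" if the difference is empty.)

00

The string 00 is accepted by M but not by N.
No shorter string lies in the difference, and 00 is the lexicographically first length-2 string in L(M) \ L(N).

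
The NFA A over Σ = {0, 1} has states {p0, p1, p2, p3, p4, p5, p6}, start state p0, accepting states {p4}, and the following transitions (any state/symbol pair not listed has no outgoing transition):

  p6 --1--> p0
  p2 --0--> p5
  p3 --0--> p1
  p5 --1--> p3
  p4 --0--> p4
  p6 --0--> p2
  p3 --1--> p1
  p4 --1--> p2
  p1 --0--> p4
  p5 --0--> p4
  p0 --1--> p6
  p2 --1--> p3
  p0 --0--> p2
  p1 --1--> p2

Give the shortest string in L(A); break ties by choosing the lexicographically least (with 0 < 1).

A breadth-first search from p0 reaches an accepting state first via the path p0 → p2 → p5 → p4 on input 000.
No string of length < 3 is accepted (BFS exhausts all shorter strings without reaching an accepting state), and 000 is the lexicographically least accepting string of length 3.

000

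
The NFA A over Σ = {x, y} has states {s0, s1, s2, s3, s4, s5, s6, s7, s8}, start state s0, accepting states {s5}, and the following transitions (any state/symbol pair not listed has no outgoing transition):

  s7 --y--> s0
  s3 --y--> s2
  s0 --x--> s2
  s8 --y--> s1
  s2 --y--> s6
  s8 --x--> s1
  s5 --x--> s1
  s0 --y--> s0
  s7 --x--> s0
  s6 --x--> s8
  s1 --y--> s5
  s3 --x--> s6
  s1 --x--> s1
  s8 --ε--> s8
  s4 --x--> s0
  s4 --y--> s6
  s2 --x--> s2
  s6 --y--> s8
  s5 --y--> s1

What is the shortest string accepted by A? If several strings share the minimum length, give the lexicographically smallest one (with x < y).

A breadth-first search from s0 reaches an accepting state first via the path s0 → s2 → s6 → s8 → s1 → s5 on input xyxxy.
No string of length < 5 is accepted (BFS exhausts all shorter strings without reaching an accepting state), and xyxxy is the lexicographically least accepting string of length 5.

xyxxy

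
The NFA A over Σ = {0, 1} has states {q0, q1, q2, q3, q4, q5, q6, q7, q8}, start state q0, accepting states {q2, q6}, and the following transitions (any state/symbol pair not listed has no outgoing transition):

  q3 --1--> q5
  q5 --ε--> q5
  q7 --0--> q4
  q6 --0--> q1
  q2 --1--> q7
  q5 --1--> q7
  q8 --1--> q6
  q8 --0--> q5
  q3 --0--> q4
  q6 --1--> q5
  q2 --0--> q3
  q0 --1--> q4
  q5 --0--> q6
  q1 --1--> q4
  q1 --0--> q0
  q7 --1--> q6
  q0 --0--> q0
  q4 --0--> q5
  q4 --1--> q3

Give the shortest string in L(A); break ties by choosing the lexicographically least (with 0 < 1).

100

A breadth-first search from q0 reaches an accepting state first via the path q0 → q4 → q5 → q6 on input 100.
No string of length < 3 is accepted (BFS exhausts all shorter strings without reaching an accepting state), and 100 is the lexicographically least accepting string of length 3.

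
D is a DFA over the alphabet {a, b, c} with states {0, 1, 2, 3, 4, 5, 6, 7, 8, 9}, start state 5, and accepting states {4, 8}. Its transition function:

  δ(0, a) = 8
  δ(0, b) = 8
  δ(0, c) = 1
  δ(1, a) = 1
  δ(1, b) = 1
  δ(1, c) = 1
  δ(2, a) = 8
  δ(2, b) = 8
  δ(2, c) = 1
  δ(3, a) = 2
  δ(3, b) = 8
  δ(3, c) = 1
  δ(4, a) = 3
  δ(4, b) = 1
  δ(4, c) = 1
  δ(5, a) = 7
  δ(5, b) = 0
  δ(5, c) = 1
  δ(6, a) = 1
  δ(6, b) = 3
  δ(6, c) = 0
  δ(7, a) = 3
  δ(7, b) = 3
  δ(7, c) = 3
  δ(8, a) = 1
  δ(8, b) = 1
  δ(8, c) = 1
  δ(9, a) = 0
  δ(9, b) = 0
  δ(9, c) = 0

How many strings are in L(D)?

The useful subgraph on states {0, 2, 3, 5, 7, 8} is acyclic, so L(D) is finite; the longest accepting path visits 5 useful states, giving maximum string length 4.
Counting accepting paths from 5 by length: 2 of length 2, 3 of length 3, 6 of length 4. Total 11.

11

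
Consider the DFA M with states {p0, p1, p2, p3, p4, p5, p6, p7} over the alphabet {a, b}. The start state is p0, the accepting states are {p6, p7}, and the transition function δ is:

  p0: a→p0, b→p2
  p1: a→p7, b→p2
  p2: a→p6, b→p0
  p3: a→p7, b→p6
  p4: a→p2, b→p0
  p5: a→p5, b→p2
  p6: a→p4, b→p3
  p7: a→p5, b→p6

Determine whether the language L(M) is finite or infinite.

infinite

State p0 is reachable from the start and can reach an accepting state, and it lies on the cycle p0 → p0.
Traversing that cycle any number of times yields accepted strings of unbounded length, so the language is infinite.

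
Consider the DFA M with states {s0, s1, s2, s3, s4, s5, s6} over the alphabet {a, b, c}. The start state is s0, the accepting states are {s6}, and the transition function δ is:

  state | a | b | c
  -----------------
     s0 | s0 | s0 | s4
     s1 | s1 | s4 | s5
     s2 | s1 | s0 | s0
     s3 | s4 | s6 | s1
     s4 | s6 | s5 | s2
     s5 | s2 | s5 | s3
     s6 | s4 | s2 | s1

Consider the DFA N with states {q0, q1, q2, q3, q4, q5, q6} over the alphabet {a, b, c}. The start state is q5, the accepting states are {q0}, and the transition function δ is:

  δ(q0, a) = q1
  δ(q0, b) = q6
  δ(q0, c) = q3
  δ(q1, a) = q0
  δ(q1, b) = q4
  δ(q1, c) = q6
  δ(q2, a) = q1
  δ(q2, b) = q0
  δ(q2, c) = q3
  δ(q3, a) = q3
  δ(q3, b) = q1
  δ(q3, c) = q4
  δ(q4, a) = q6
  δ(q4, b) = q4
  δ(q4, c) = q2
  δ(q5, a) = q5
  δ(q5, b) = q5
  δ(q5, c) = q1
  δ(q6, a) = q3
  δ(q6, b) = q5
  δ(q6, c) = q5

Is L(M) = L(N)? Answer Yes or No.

Exploring the product automaton M × N from the start pair (s0, q5), following both machines on each input symbol, reaches 7 state pairs: (s0, q5), (s4, q1), (s6, q0), (s5, q4), (s2, q6), (s1, q3), (s3, q2).
M accepts in {s6} and N accepts in {q0}. In every reachable pair the two components are either both accepting — (s6, q0) — or both non-accepting, so no string is accepted by exactly one of the machines: L(M) \ L(N) and L(N) \ L(M) are both empty.
Hence every string is accepted by M iff it is accepted by N, and the two languages coincide.

Yes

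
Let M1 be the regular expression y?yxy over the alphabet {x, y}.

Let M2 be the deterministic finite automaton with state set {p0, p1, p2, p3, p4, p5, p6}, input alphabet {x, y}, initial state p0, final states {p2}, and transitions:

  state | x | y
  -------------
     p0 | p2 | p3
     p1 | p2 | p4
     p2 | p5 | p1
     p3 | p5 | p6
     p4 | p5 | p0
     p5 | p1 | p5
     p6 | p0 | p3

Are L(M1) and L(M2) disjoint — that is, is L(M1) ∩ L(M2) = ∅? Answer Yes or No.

Yes

Converting the expression M1 to a DFA (subset construction, then merging equivalent states) gives the minimal DFA with states {r0, r1, r2, r3, r4, r5}, start state r0, accepting states {r5} and transitions r0: x→r1, y→r2; r1: x→r1, y→r1; r2: x→r3, y→r4; r3: x→r1, y→r5; r4: x→r3, y→r1; r5: x→r1, y→r1.
Exploring the product automaton M1 × M2 from the start pair (r0, p0), following both machines on each input symbol, reaches 14 state pairs: (r0, p0), (r1, p2), (r2, p3), (r1, p5), (r1, p1), (r3, p5), (r4, p6), (r1, p4), (r5, p5), (r3, p0), (r1, p3), (r1, p0), (r5, p3), (r1, p6).
M1 accepts in {r5} and M2 accepts in {p2}; no reachable pair has both components accepting, so no string drives both machines to acceptance simultaneously and L(M1) ∩ L(M2) = ∅.
So no string is accepted by both, and the intersection is empty.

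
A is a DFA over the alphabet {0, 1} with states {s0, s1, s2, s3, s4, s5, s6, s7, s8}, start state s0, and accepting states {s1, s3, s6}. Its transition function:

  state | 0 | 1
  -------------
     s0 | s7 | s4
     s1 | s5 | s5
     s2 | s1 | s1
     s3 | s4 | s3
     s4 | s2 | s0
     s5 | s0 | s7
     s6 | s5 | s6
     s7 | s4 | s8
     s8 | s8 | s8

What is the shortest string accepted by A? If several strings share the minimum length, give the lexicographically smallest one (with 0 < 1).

100

A breadth-first search from s0 reaches an accepting state first via the path s0 → s4 → s2 → s1 on input 100.
No string of length < 3 is accepted (BFS exhausts all shorter strings without reaching an accepting state), and 100 is the lexicographically least accepting string of length 3.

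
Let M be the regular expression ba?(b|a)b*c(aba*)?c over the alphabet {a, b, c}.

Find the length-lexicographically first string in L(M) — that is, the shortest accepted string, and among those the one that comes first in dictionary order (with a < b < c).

By inspection of the expression, no string of length less than 4 matches, and bacc is the lexicographically first match of length 4.

bacc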